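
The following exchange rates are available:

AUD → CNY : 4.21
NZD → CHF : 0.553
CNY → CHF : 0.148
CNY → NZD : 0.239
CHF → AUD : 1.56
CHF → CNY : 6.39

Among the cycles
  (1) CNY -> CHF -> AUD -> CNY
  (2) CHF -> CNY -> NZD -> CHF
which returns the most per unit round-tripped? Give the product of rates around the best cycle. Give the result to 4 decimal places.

(1) 0.148 × 1.56 × 4.21 = 0.97200
(2) 6.39 × 0.239 × 0.553 = 0.84455
Highest is cycle (1) at 0.9720 (≤1, no arbitrage).

0.9720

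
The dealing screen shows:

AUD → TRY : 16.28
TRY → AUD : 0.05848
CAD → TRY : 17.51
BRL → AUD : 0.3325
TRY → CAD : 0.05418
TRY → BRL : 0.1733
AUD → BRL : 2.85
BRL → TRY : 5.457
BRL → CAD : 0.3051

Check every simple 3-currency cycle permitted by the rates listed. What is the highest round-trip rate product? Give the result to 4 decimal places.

AUD→TRY→BRL→AUD: 16.28 × 0.1733 × 0.3325 = 0.93809
BRL→CAD→TRY→BRL: 0.3051 × 17.51 × 0.1733 = 0.92582
AUD→BRL→TRY→AUD: 2.85 × 5.457 × 0.05848 = 0.90951
Maximum is AUD→TRY→BRL→AUD at 0.9381; no arbitrage — every cycle loses value.

0.9381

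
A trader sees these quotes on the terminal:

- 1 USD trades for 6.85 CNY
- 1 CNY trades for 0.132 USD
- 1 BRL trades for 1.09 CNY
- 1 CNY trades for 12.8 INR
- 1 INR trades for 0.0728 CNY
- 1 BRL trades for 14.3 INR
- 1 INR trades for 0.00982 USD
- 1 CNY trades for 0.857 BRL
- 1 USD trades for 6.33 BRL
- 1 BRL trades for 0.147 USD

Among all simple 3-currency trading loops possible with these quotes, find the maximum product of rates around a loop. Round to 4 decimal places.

0.9108

BRL→CNY→USD→BRL: 1.09 × 0.132 × 6.33 = 0.91076
BRL→INR→CNY→BRL: 14.3 × 0.0728 × 0.857 = 0.89217
BRL→INR→USD→BRL: 14.3 × 0.00982 × 6.33 = 0.88890
BRL→USD→CNY→BRL: 0.147 × 6.85 × 0.857 = 0.86296
CNY→INR→USD→CNY: 12.8 × 0.00982 × 6.85 = 0.86102
Maximum is BRL→CNY→USD→BRL at 0.9108; no arbitrage — every cycle loses value.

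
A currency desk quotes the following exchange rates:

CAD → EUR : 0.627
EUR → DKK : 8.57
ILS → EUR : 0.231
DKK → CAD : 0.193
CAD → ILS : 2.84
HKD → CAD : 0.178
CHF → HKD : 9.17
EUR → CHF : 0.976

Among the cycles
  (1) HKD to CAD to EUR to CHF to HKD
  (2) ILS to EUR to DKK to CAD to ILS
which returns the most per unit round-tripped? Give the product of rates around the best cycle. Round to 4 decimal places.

1.0851

(1) 0.178 × 0.627 × 0.976 × 9.17 = 0.99886
(2) 0.231 × 8.57 × 0.193 × 2.84 = 1.08510
Highest is cycle (2) at 1.0851 (>1, arbitrage).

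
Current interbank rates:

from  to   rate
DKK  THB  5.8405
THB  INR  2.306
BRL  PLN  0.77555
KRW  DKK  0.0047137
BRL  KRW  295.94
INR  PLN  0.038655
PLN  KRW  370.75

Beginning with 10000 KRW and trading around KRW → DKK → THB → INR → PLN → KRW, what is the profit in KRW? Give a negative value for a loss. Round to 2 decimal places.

-901.74

10000 KRW × 0.0047137 = 47.137 DKK
47.137 DKK × 5.8405 = 275.3036485 THB
275.3036485 THB × 2.306 = 634.850213441 INR
634.850213441 INR × 0.038655 = 24.540135000561855 PLN
24.540135000561855 PLN × 370.75 = 9098.25505145830774125 KRW
Net change: 9098.25505145830774125 − 10000 = -901.74494854169225875 KRW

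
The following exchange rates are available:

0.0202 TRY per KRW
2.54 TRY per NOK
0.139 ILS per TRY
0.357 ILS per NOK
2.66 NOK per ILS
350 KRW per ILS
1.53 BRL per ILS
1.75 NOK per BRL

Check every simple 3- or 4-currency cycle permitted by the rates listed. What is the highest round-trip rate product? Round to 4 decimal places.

KRW→TRY→ILS→KRW: 0.0202 × 0.139 × 350 = 0.98273
ILS→BRL→NOK→ILS: 1.53 × 1.75 × 0.357 = 0.95587
ILS→BRL→NOK→TRY→ILS: 1.53 × 1.75 × 2.54 × 0.139 = 0.94532
ILS→NOK→TRY→ILS: 2.66 × 2.54 × 0.139 = 0.93914
Maximum is KRW→TRY→ILS→KRW at 0.9827; no arbitrage — every cycle loses value.

0.9827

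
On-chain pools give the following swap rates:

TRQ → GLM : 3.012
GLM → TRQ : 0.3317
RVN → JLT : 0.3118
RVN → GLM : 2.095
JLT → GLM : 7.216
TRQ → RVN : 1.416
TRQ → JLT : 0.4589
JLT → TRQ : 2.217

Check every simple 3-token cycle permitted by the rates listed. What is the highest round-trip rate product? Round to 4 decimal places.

1.0984

JLT→GLM→TRQ→JLT: 7.216 × 0.3317 × 0.4589 = 1.09840
RVN→GLM→TRQ→RVN: 2.095 × 0.3317 × 1.416 = 0.98399
RVN→JLT→TRQ→RVN: 0.3118 × 2.217 × 1.416 = 0.97883
Maximum is JLT→GLM→TRQ→JLT at 1.0984; arbitrage exists.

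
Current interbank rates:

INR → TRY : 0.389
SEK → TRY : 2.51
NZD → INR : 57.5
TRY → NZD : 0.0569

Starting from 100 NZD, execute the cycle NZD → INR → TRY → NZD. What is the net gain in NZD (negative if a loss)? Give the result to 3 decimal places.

100 NZD × 57.5 = 5750 INR
5750 INR × 0.389 = 2236.75 TRY
2236.75 TRY × 0.0569 = 127.271075 NZD
Net change: 127.271075 − 100 = 27.271075 NZD

27.271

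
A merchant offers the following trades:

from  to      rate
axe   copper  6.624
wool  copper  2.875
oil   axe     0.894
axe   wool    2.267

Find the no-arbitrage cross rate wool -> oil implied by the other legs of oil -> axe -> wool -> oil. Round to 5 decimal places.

Known legs of the cycle: 0.894 × 2.267 = 2.026698
For no arbitrage the full-cycle product must be 1, so the missing rate is 1 / 2.026698 ≈ 0.4934134.

0.49341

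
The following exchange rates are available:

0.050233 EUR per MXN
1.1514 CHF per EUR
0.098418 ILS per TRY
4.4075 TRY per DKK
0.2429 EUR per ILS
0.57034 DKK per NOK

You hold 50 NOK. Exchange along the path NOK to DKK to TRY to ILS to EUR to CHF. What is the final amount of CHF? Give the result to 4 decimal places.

50 NOK × 0.57034 = 28.517 DKK
28.517 DKK × 4.4075 = 125.6886775 TRY
125.6886775 TRY × 0.098418 = 12.370028262195 ILS
12.370028262195 ILS × 0.2429 = 3.0046798648871655 EUR
3.0046798648871655 EUR × 1.1514 = 3.4595883964310823567 CHF

3.4596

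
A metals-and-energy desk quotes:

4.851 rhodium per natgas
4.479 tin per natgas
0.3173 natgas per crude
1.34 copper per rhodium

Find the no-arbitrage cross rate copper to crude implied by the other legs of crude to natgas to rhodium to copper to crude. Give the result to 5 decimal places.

0.48483

Known legs of the cycle: 0.3173 × 4.851 × 1.34 = 2.062557882
For no arbitrage the full-cycle product must be 1, so the missing rate is 1 / 2.062557882 ≈ 0.4848349.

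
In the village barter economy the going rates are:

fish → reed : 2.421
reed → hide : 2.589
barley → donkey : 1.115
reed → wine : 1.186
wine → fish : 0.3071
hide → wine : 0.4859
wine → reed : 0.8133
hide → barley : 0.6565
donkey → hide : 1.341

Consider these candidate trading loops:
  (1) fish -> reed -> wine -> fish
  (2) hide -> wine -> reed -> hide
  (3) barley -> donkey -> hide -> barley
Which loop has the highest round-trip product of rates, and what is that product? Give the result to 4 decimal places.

(1) 2.421 × 1.186 × 0.3071 = 0.88178
(2) 0.4859 × 0.8133 × 2.589 = 1.02313
(3) 1.115 × 1.341 × 0.6565 = 0.98161
Highest is cycle (2) at 1.0231 (>1, arbitrage).

1.0231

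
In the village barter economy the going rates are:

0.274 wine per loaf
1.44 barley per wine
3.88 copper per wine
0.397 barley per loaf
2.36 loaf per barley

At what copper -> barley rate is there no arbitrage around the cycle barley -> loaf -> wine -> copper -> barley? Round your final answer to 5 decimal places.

0.39857

Known legs of the cycle: 2.36 × 0.274 × 3.88 = 2.5089632
For no arbitrage the full-cycle product must be 1, so the missing rate is 1 / 2.5089632 ≈ 0.3985710.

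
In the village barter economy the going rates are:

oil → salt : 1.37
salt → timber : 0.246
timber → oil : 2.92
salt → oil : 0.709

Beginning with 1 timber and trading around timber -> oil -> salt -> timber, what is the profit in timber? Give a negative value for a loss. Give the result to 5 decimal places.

1 timber × 2.92 = 2.92 oil
2.92 oil × 1.37 = 4.0004 salt
4.0004 salt × 0.246 = 0.9840984 timber
Net change: 0.9840984 − 1 = -0.0159016 timber

-0.01590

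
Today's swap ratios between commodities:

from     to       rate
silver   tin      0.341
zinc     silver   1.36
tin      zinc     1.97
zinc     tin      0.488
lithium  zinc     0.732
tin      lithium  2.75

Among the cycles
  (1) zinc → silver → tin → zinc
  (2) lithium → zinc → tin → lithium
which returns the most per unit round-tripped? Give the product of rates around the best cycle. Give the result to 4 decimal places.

(1) 1.36 × 0.341 × 1.97 = 0.91361
(2) 0.732 × 0.488 × 2.75 = 0.98234
Highest is cycle (2) at 0.9823 (≤1, no arbitrage).

0.9823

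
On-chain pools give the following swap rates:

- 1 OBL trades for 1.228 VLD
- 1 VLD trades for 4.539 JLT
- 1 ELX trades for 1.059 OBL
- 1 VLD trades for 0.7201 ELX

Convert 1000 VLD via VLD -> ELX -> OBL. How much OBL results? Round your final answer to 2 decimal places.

1000 VLD × 0.7201 = 720.1 ELX
720.1 ELX × 1.059 = 762.5859 OBL

762.59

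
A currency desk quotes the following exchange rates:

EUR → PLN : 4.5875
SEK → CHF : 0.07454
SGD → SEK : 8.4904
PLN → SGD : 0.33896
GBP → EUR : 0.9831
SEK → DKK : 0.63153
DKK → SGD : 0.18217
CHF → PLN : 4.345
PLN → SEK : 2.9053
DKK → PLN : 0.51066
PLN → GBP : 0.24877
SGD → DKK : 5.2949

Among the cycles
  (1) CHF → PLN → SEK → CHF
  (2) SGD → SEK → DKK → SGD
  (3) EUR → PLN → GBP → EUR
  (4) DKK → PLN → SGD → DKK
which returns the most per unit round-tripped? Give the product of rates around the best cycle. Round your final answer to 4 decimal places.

(1) 4.345 × 2.9053 × 0.07454 = 0.94096
(2) 8.4904 × 0.63153 × 0.18217 = 0.97679
(3) 4.5875 × 0.24877 × 0.9831 = 1.12195
(4) 0.51066 × 0.33896 × 5.2949 = 0.91651
Highest is cycle (3) at 1.1219 (>1, arbitrage).

1.1219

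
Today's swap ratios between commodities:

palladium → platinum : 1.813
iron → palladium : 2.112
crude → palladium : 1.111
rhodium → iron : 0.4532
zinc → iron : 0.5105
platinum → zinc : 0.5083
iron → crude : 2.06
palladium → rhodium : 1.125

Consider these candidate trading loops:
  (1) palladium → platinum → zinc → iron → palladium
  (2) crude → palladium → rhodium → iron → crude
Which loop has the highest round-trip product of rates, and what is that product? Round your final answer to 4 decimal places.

(1) 1.813 × 0.5083 × 0.5105 × 2.112 = 0.99359
(2) 1.111 × 1.125 × 0.4532 × 2.06 = 1.16687
Highest is cycle (2) at 1.1669 (>1, arbitrage).

1.1669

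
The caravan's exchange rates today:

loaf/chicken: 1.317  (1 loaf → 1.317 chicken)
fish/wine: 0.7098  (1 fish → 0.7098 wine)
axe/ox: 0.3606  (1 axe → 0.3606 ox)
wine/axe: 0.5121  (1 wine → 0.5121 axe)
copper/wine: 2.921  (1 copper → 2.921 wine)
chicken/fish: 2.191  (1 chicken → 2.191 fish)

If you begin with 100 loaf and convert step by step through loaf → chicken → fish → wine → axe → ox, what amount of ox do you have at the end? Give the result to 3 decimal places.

100 loaf × 1.317 = 131.7 chicken
131.7 chicken × 2.191 = 288.5547 fish
288.5547 fish × 0.7098 = 204.81612606 wine
204.81612606 wine × 0.5121 = 104.886338155326 axe
104.886338155326 axe × 0.3606 = 37.8220135388105556 ox

37.822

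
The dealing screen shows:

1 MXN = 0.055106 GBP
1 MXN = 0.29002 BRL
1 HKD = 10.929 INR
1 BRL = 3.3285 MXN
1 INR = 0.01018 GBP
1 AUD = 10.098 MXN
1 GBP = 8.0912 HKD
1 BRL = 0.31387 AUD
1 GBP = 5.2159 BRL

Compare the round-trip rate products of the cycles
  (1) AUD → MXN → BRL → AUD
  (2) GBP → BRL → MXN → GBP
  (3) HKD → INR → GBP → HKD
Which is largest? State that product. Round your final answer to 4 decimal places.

0.9567

(1) 10.098 × 0.29002 × 0.31387 = 0.91921
(2) 5.2159 × 3.3285 × 0.055106 = 0.95670
(3) 10.929 × 0.01018 × 8.0912 = 0.90020
Highest is cycle (2) at 0.9567 (≤1, no arbitrage).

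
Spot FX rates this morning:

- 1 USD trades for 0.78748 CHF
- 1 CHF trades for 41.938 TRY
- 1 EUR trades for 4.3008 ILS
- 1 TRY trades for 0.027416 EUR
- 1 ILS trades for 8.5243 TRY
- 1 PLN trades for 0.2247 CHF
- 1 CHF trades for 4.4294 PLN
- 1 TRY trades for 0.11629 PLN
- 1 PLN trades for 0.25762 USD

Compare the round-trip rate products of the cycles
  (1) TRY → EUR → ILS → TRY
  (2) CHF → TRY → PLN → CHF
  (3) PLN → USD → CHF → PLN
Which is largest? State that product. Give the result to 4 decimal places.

(1) 0.027416 × 4.3008 × 8.5243 = 1.00511
(2) 41.938 × 0.11629 × 0.2247 = 1.09586
(3) 0.25762 × 0.78748 × 4.4294 = 0.89860
Highest is cycle (2) at 1.0959 (>1, arbitrage).

1.0959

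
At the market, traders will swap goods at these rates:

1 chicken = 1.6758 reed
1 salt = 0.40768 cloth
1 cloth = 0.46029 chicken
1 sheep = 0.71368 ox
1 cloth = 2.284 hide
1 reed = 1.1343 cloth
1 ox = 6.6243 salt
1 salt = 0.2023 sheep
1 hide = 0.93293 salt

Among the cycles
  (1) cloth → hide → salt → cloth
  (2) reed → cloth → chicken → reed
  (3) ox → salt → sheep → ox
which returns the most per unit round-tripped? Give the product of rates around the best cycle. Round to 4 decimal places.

(1) 2.284 × 0.93293 × 0.40768 = 0.86869
(2) 1.1343 × 0.46029 × 1.6758 = 0.87495
(3) 6.6243 × 0.2023 × 0.71368 = 0.95640
Highest is cycle (3) at 0.9564 (≤1, no arbitrage).

0.9564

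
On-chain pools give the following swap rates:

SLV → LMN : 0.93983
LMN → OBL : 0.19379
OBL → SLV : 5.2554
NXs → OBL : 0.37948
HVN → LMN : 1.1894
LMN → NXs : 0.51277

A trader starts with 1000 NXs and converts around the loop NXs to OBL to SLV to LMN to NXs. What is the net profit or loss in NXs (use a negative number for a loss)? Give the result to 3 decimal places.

1000 NXs × 0.37948 = 379.48 OBL
379.48 OBL × 5.2554 = 1994.319192 SLV
1994.319192 SLV × 0.93983 = 1874.32100621736 LMN
1874.32100621736 LMN × 0.51277 = 961.0955823580756872 NXs
Net change: 961.0955823580756872 − 1000 = -38.9044176419243128 NXs

-38.904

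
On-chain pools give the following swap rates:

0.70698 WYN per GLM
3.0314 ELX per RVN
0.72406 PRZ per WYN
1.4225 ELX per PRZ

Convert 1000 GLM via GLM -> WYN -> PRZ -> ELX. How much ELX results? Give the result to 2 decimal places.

1000 GLM × 0.70698 = 706.98 WYN
706.98 WYN × 0.72406 = 511.8959388 PRZ
511.8959388 PRZ × 1.4225 = 728.171972943 ELX

728.17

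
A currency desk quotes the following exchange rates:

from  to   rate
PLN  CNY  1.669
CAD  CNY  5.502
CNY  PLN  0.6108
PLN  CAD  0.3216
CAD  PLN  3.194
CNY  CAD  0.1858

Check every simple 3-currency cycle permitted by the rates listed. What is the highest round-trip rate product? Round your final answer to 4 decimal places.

CAD→CNY→PLN→CAD: 5.502 × 0.6108 × 0.3216 = 1.08078
CAD→PLN→CNY→CAD: 3.194 × 1.669 × 0.1858 = 0.99046
Maximum is CAD→CNY→PLN→CAD at 1.0808; arbitrage exists.

1.0808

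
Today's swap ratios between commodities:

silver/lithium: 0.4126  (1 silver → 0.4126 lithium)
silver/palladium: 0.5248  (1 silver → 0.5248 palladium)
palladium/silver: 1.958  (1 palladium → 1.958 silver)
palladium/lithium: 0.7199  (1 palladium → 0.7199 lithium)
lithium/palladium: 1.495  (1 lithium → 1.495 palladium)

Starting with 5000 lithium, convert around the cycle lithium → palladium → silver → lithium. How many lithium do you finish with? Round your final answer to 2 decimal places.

5000 lithium × 1.495 = 7475 palladium
7475 palladium × 1.958 = 14636.05 silver
14636.05 silver × 0.4126 = 6038.83423 lithium

6038.83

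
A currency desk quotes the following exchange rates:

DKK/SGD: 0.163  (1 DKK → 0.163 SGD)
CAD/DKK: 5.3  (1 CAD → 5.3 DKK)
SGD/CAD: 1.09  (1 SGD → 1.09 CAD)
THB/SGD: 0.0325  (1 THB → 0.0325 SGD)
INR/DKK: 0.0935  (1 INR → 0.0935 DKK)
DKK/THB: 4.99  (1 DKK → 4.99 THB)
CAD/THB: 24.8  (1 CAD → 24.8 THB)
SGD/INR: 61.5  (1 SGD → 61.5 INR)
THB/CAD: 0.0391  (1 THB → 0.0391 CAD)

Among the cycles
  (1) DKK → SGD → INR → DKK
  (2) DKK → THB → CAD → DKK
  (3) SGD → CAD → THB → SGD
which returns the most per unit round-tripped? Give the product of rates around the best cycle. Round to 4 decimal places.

1.0341

(1) 0.163 × 61.5 × 0.0935 = 0.93729
(2) 4.99 × 0.0391 × 5.3 = 1.03408
(3) 1.09 × 24.8 × 0.0325 = 0.87854
Highest is cycle (2) at 1.0341 (>1, arbitrage).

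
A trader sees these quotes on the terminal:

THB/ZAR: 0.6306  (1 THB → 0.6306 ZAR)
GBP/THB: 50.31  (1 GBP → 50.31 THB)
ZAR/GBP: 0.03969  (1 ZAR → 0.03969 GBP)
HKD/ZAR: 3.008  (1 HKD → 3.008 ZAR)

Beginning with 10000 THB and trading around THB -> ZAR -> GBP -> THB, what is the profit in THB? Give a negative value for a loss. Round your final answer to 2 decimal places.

2591.85

10000 THB × 0.6306 = 6306 ZAR
6306 ZAR × 0.03969 = 250.28514 GBP
250.28514 GBP × 50.31 = 12591.8453934 THB
Net change: 12591.8453934 − 10000 = 2591.8453934 THB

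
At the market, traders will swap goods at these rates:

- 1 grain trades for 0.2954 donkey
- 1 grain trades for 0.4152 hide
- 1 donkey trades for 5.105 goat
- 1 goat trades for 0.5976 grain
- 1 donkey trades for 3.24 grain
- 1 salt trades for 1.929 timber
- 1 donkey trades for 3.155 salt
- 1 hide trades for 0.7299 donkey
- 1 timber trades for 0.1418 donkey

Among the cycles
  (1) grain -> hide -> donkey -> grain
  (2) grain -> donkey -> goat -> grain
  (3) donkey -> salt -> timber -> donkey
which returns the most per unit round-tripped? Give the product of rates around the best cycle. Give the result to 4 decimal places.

(1) 0.4152 × 0.7299 × 3.24 = 0.98190
(2) 0.2954 × 5.105 × 0.5976 = 0.90119
(3) 3.155 × 1.929 × 0.1418 = 0.86299
Highest is cycle (1) at 0.9819 (≤1, no arbitrage).

0.9819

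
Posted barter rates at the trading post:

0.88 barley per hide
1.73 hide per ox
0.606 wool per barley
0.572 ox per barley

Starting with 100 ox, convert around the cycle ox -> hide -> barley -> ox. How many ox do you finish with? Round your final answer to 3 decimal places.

87.081

100 ox × 1.73 = 173 hide
173 hide × 0.88 = 152.24 barley
152.24 barley × 0.572 = 87.08128 ox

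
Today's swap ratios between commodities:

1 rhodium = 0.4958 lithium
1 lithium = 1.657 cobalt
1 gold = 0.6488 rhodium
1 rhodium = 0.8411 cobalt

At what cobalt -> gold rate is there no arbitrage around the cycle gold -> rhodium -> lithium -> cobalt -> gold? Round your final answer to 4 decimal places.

Known legs of the cycle: 0.6488 × 0.4958 × 1.657 = 0.53301554128
For no arbitrage the full-cycle product must be 1, so the missing rate is 1 / 0.53301554128 ≈ 1.876118.

1.8761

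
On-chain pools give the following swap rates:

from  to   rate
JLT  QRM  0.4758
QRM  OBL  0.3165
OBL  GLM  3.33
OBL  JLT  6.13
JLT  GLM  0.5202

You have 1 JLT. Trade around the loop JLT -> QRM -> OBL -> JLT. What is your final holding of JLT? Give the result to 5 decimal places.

0.92312

1 JLT × 0.4758 = 0.4758 QRM
0.4758 QRM × 0.3165 = 0.1505907 OBL
0.1505907 OBL × 6.13 = 0.923120991 JLT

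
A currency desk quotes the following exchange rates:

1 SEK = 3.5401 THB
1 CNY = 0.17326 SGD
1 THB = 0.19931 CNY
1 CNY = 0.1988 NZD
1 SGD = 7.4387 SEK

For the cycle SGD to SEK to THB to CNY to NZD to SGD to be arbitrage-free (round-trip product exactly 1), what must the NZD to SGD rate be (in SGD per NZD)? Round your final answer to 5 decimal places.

0.95839

Known legs of the cycle: 7.4387 × 3.5401 × 0.19931 × 0.1988 = 1.04341732471140836
For no arbitrage the full-cycle product must be 1, so the missing rate is 1 / 1.04341732471140836 ≈ 0.9583893.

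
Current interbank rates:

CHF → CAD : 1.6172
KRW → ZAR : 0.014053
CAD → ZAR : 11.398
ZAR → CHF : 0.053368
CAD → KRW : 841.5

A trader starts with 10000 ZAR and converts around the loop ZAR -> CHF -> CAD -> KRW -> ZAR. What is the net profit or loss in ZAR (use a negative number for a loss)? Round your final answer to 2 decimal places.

206.29

10000 ZAR × 0.053368 = 533.68 CHF
533.68 CHF × 1.6172 = 863.067296 CAD
863.067296 CAD × 841.5 = 726271.129584 KRW
726271.129584 KRW × 0.014053 = 10206.288184043952 ZAR
Net change: 10206.288184043952 − 10000 = 206.288184043952 ZAR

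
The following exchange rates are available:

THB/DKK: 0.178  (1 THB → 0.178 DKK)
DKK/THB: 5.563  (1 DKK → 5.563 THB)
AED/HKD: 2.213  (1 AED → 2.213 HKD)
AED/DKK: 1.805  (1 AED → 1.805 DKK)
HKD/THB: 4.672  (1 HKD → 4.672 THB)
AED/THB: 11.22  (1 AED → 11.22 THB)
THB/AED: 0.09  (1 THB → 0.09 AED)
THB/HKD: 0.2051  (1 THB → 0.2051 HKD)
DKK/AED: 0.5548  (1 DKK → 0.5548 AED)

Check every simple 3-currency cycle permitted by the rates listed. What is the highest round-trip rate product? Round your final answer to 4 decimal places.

THB→DKK→AED→THB: 0.178 × 0.5548 × 11.22 = 1.10802
THB→AED→HKD→THB: 0.09 × 2.213 × 4.672 = 0.93052
THB→AED→DKK→THB: 0.09 × 1.805 × 5.563 = 0.90371
Maximum is THB→DKK→AED→THB at 1.1080; arbitrage exists.

1.1080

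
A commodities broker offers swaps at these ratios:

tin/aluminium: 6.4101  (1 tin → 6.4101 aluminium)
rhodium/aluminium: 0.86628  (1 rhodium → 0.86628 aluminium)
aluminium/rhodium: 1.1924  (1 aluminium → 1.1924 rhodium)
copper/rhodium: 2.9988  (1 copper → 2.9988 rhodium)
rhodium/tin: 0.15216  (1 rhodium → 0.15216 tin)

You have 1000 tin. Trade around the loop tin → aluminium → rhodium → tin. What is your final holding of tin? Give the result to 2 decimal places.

1000 tin × 6.4101 = 6410.1 aluminium
6410.1 aluminium × 1.1924 = 7643.40324 rhodium
7643.40324 rhodium × 0.15216 = 1163.0202369984 tin

1163.02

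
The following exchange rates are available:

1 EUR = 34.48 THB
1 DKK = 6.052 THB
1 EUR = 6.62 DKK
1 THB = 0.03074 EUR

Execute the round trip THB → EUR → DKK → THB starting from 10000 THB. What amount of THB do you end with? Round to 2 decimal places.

12315.75

10000 THB × 0.03074 = 307.4 EUR
307.4 EUR × 6.62 = 2034.988 DKK
2034.988 DKK × 6.052 = 12315.747376 THB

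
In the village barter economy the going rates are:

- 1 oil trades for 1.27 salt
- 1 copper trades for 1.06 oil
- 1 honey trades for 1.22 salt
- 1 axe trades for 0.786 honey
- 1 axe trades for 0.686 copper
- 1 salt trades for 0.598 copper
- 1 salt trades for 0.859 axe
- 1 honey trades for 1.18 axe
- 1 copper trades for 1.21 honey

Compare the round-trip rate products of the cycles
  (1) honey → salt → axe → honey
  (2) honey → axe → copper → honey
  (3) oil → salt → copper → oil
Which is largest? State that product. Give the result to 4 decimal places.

0.9795

(1) 1.22 × 0.859 × 0.786 = 0.82371
(2) 1.18 × 0.686 × 1.21 = 0.97947
(3) 1.27 × 0.598 × 1.06 = 0.80503
Highest is cycle (2) at 0.9795 (≤1, no arbitrage).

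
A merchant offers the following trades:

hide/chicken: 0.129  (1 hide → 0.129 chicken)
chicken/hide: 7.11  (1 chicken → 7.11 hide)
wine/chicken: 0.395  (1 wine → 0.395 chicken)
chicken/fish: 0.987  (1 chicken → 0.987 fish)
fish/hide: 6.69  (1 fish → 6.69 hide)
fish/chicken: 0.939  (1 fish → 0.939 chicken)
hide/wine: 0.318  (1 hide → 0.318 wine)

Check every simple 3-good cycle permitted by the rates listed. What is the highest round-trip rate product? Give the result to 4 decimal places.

0.8931

hide→wine→chicken→hide: 0.318 × 0.395 × 7.11 = 0.89309
hide→chicken→fish→hide: 0.129 × 0.987 × 6.69 = 0.85179
Maximum is hide→wine→chicken→hide at 0.8931; no arbitrage — every cycle loses value.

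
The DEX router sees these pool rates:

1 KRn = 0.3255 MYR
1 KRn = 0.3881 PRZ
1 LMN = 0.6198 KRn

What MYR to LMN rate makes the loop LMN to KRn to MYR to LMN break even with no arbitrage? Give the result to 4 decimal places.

Known legs of the cycle: 0.6198 × 0.3255 = 0.2017449
For no arbitrage the full-cycle product must be 1, so the missing rate is 1 / 0.2017449 ≈ 4.956755.

4.9568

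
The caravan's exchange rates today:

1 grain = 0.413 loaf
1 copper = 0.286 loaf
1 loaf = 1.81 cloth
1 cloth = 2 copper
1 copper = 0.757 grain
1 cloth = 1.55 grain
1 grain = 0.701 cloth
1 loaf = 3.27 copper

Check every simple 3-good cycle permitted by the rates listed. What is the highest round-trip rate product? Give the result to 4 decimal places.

grain→loaf→cloth→grain: 0.413 × 1.81 × 1.55 = 1.15867
grain→cloth→copper→grain: 0.701 × 2 × 0.757 = 1.06131
loaf→cloth→copper→loaf: 1.81 × 2 × 0.286 = 1.03532
grain→loaf→copper→grain: 0.413 × 3.27 × 0.757 = 1.02234
Maximum is grain→loaf→cloth→grain at 1.1587; arbitrage exists.

1.1587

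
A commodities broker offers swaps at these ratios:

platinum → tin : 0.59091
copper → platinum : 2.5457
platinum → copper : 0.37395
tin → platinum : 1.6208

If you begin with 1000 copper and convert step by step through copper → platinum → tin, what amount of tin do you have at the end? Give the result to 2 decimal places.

1000 copper × 2.5457 = 2545.7 platinum
2545.7 platinum × 0.59091 = 1504.279587 tin

1504.28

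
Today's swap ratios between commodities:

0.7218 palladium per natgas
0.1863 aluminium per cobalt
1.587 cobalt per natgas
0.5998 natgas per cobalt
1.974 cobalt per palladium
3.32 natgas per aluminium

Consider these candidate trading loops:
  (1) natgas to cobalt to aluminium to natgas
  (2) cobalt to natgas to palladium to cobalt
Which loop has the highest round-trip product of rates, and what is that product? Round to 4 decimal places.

(1) 1.587 × 0.1863 × 3.32 = 0.98158
(2) 0.5998 × 0.7218 × 1.974 = 0.85461
Highest is cycle (1) at 0.9816 (≤1, no arbitrage).

0.9816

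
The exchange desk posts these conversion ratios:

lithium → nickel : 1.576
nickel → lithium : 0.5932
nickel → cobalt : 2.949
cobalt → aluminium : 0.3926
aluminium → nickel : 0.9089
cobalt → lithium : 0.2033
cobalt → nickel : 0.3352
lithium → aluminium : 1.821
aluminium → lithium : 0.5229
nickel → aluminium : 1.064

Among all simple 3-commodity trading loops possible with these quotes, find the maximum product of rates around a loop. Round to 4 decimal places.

1.0523

aluminium→nickel→cobalt→aluminium: 0.9089 × 2.949 × 0.3926 = 1.05230
aluminium→nickel→lithium→aluminium: 0.9089 × 0.5932 × 1.821 = 0.98181
lithium→nickel→cobalt→lithium: 1.576 × 2.949 × 0.2033 = 0.94486
aluminium→lithium→nickel→aluminium: 0.5229 × 1.576 × 1.064 = 0.87683
Maximum is aluminium→nickel→cobalt→aluminium at 1.0523; arbitrage exists.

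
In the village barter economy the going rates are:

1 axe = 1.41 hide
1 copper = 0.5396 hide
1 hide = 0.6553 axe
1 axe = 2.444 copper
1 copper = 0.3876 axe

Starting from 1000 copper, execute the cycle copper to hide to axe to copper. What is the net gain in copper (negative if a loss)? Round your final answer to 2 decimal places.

1000 copper × 0.5396 = 539.6 hide
539.6 hide × 0.6553 = 353.59988 axe
353.59988 axe × 2.444 = 864.19810672 copper
Net change: 864.19810672 − 1000 = -135.80189328 copper

-135.80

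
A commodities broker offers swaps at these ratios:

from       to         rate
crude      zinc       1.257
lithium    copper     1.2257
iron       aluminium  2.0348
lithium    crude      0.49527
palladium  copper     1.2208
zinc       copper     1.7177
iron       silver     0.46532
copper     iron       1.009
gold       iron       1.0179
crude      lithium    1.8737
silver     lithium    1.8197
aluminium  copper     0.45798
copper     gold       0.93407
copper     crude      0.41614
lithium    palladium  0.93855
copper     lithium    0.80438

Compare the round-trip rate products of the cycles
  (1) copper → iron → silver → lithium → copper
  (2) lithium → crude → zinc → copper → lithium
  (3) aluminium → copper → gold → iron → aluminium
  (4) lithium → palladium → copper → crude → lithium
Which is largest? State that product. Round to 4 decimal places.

1.0472

(1) 1.009 × 0.46532 × 1.8197 × 1.2257 = 1.04719
(2) 0.49527 × 1.257 × 1.7177 × 0.80438 = 0.86017
(3) 0.45798 × 0.93407 × 1.0179 × 2.0348 = 0.88604
(4) 0.93855 × 1.2208 × 0.41614 × 1.8737 = 0.89339
Highest is cycle (1) at 1.0472 (>1, arbitrage).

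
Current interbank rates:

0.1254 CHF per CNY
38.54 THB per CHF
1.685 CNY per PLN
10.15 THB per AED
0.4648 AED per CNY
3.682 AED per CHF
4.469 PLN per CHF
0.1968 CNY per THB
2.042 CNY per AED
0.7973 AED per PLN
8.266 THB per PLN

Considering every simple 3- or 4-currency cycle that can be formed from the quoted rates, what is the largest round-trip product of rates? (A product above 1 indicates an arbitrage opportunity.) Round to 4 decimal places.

CNY→CHF→THB→CNY: 0.1254 × 38.54 × 0.1968 = 0.95112
CNY→CHF→PLN→CNY: 0.1254 × 4.469 × 1.685 = 0.94430
CNY→CHF→AED→CNY: 0.1254 × 3.682 × 2.042 = 0.94284
CNY→AED→THB→CNY: 0.4648 × 10.15 × 0.1968 = 0.92845
CNY→CHF→AED→THB→CNY: 0.1254 × 3.682 × 10.15 × 0.1968 = 0.92230
CNY→CHF→PLN→AED→CNY: 0.1254 × 4.469 × 0.7973 × 2.042 = 0.91240
CNY→CHF→PLN→THB→CNY: 0.1254 × 4.469 × 8.266 × 0.1968 = 0.91165
Maximum is CNY→CHF→THB→CNY at 0.9511; no arbitrage — every cycle loses value.

0.9511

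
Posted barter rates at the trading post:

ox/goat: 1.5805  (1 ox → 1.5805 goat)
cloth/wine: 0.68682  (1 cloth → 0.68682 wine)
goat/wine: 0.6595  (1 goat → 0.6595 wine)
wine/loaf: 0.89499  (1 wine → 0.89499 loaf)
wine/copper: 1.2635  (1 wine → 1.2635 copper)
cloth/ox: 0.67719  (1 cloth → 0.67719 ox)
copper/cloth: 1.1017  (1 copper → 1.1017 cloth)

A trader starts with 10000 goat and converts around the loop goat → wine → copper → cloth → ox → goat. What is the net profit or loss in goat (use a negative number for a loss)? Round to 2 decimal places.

10000 goat × 0.6595 = 6595 wine
6595 wine × 1.2635 = 8332.7825 copper
8332.7825 copper × 1.1017 = 9180.22648025 cloth
9180.22648025 cloth × 0.67719 = 6216.7575701604975 ox
6216.7575701604975 ox × 1.5805 = 9825.58533963866629875 goat
Net change: 9825.58533963866629875 − 10000 = -174.41466036133370125 goat

-174.41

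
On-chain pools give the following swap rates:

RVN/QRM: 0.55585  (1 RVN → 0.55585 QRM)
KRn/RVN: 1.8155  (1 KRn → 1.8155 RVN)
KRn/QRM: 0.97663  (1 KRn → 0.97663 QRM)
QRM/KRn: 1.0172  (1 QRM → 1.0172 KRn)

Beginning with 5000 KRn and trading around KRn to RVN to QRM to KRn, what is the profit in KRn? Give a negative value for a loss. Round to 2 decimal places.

132.51

5000 KRn × 1.8155 = 9077.5 RVN
9077.5 RVN × 0.55585 = 5045.728375 QRM
5045.728375 QRM × 1.0172 = 5132.51490305 KRn
Net change: 5132.51490305 − 5000 = 132.51490305 KRn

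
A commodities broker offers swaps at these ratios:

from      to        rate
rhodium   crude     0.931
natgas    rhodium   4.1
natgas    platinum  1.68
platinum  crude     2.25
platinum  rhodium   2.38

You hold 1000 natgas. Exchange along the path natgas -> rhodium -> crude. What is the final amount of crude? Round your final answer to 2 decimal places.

3817.10

1000 natgas × 4.1 = 4100 rhodium
4100 rhodium × 0.931 = 3817.1 crude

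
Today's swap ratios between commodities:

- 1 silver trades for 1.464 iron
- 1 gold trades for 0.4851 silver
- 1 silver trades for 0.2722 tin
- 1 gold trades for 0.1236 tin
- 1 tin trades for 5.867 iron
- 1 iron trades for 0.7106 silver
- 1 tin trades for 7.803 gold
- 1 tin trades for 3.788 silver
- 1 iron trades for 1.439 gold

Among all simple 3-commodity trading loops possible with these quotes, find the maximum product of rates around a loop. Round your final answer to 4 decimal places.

1.1348

iron→silver→tin→iron: 0.7106 × 0.2722 × 5.867 = 1.13483
iron→gold→tin→iron: 1.439 × 0.1236 × 5.867 = 1.04351
gold→silver→tin→gold: 0.4851 × 0.2722 × 7.803 = 1.03034
iron→gold→silver→iron: 1.439 × 0.4851 × 1.464 = 1.02196
Maximum is iron→silver→tin→iron at 1.1348; arbitrage exists.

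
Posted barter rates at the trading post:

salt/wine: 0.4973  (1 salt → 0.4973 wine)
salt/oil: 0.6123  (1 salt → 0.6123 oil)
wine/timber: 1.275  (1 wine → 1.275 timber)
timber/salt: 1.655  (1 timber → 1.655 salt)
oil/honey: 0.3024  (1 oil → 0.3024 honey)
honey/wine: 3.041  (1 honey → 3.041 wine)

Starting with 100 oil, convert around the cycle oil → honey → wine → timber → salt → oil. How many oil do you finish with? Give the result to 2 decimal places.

118.81

100 oil × 0.3024 = 30.24 honey
30.24 honey × 3.041 = 91.95984 wine
91.95984 wine × 1.275 = 117.248796 timber
117.248796 timber × 1.655 = 194.04675738 salt
194.04675738 salt × 0.6123 = 118.814829543774 oil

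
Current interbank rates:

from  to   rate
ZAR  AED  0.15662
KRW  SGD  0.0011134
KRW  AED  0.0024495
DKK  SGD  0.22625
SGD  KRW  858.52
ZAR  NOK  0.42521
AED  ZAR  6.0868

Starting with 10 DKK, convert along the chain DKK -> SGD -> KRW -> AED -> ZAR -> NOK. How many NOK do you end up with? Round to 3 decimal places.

10 DKK × 0.22625 = 2.2625 SGD
2.2625 SGD × 858.52 = 1942.4015 KRW
1942.4015 KRW × 0.0024495 = 4.75791247425 AED
4.75791247425 AED × 6.0868 = 28.9604616482649 ZAR
28.9604616482649 ZAR × 0.42521 = 12.314277897458718129 NOK

12.314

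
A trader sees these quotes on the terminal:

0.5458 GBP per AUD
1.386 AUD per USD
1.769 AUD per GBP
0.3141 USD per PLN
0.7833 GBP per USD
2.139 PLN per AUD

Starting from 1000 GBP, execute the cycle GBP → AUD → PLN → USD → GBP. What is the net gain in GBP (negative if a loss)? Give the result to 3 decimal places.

-69.032

1000 GBP × 1.769 = 1769 AUD
1769 AUD × 2.139 = 3783.891 PLN
3783.891 PLN × 0.3141 = 1188.5201631 USD
1188.5201631 USD × 0.7833 = 930.96784375623 GBP
Net change: 930.96784375623 − 1000 = -69.03215624377 GBP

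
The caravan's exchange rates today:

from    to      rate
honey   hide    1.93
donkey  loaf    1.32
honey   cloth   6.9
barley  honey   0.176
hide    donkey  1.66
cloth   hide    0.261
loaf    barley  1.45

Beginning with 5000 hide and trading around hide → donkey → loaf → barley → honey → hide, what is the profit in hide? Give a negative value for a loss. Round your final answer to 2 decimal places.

5000 hide × 1.66 = 8300 donkey
8300 donkey × 1.32 = 10956 loaf
10956 loaf × 1.45 = 15886.2 barley
15886.2 barley × 0.176 = 2795.9712 honey
2795.9712 honey × 1.93 = 5396.224416 hide
Net change: 5396.224416 − 5000 = 396.224416 hide

396.22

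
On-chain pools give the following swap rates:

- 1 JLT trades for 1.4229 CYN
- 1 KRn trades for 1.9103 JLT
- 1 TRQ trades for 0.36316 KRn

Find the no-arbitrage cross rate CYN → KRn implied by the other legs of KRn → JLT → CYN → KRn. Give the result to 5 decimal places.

0.36790

Known legs of the cycle: 1.9103 × 1.4229 = 2.71816587
For no arbitrage the full-cycle product must be 1, so the missing rate is 1 / 2.71816587 ≈ 0.3678951.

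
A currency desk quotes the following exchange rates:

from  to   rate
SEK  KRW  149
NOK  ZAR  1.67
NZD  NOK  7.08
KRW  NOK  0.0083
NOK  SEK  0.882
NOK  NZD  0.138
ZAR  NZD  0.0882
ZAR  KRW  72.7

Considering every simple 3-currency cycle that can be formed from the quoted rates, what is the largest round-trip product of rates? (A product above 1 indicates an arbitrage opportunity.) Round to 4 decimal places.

NOK→SEK→KRW→NOK: 0.882 × 149 × 0.0083 = 1.09077
ZAR→NZD→NOK→ZAR: 0.0882 × 7.08 × 1.67 = 1.04284
ZAR→KRW→NOK→ZAR: 72.7 × 0.0083 × 1.67 = 1.00769
Maximum is NOK→SEK→KRW→NOK at 1.0908; arbitrage exists.

1.0908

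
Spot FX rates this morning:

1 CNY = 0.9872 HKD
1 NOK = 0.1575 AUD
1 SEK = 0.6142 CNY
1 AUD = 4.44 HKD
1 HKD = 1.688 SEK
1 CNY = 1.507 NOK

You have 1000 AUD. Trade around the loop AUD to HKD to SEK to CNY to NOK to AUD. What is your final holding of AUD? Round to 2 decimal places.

1000 AUD × 4.44 = 4440 HKD
4440 HKD × 1.688 = 7494.72 SEK
7494.72 SEK × 0.6142 = 4603.257024 CNY
4603.257024 CNY × 1.507 = 6937.108335168 NOK
6937.108335168 NOK × 0.1575 = 1092.59456278896 AUD

1092.59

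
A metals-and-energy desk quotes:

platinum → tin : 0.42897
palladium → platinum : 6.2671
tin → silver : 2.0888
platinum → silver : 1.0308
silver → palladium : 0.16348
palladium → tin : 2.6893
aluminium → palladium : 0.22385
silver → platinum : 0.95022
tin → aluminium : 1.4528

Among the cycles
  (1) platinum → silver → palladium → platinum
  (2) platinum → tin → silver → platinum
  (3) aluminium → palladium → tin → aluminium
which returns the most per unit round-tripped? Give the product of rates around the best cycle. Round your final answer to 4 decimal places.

(1) 1.0308 × 0.16348 × 6.2671 = 1.05610
(2) 0.42897 × 2.0888 × 0.95022 = 0.85143
(3) 0.22385 × 2.6893 × 1.4528 = 0.87459
Highest is cycle (1) at 1.0561 (>1, arbitrage).

1.0561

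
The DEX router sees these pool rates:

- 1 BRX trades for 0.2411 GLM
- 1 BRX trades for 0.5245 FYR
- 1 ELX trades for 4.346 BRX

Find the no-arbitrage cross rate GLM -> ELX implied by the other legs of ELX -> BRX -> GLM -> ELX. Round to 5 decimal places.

0.95436

Known legs of the cycle: 4.346 × 0.2411 = 1.0478206
For no arbitrage the full-cycle product must be 1, so the missing rate is 1 / 1.0478206 ≈ 0.9543618.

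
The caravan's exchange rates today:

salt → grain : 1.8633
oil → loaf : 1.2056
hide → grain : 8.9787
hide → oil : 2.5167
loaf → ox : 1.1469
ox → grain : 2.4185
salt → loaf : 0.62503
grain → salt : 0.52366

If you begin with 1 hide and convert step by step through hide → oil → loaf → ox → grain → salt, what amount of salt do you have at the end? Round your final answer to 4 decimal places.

1 hide × 2.5167 = 2.5167 oil
2.5167 oil × 1.2056 = 3.03413352 loaf
3.03413352 loaf × 1.1469 = 3.479847734088 ox
3.479847734088 ox × 2.4185 = 8.416011744891828 grain
8.416011744891828 grain × 0.52366 = 4.40712871033005465048 salt

4.4071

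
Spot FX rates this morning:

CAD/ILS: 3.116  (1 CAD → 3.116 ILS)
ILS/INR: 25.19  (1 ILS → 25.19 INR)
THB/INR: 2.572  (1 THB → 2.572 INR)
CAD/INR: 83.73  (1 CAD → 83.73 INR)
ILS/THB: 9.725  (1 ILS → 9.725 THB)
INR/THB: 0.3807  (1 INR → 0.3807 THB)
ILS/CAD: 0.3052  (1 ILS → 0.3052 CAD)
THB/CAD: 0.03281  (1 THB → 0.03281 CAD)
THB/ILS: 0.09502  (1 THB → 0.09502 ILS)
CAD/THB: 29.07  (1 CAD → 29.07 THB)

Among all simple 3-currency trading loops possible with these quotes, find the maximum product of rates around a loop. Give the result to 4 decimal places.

1.0459

CAD→INR→THB→CAD: 83.73 × 0.3807 × 0.03281 = 1.04585
CAD→ILS→THB→CAD: 3.116 × 9.725 × 0.03281 = 0.99424
THB→ILS→INR→THB: 0.09502 × 25.19 × 0.3807 = 0.91123
CAD→THB→ILS→CAD: 29.07 × 0.09502 × 0.3052 = 0.84303
Maximum is CAD→INR→THB→CAD at 1.0459; arbitrage exists.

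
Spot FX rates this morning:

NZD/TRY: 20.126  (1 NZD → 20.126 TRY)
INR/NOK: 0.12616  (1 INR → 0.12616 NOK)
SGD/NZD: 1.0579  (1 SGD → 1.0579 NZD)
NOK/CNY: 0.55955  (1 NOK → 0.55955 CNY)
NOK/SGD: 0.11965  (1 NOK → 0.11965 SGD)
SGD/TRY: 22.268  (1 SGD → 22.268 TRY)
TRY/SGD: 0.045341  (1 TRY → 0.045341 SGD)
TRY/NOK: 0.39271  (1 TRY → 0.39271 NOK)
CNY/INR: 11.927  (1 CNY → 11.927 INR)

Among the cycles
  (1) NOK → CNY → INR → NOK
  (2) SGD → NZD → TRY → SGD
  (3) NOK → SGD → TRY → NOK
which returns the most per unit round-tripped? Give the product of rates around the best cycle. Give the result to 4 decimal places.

(1) 0.55955 × 11.927 × 0.12616 = 0.84196
(2) 1.0579 × 20.126 × 0.045341 = 0.96537
(3) 0.11965 × 22.268 × 0.39271 = 1.04632
Highest is cycle (3) at 1.0463 (>1, arbitrage).

1.0463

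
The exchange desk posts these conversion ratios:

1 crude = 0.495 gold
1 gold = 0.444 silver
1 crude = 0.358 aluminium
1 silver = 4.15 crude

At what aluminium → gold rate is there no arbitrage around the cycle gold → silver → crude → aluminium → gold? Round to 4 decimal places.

Known legs of the cycle: 0.444 × 4.15 × 0.358 = 0.6596508
For no arbitrage the full-cycle product must be 1, so the missing rate is 1 / 0.6596508 ≈ 1.515954.

1.5160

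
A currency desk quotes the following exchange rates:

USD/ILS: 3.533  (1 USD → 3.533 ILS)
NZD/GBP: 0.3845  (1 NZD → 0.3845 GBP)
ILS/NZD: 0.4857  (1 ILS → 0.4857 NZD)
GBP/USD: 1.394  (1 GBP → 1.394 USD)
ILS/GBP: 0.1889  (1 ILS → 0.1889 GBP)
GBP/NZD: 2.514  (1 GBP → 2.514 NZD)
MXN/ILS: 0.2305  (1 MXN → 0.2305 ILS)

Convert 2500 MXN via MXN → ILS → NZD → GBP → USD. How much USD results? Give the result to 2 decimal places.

150.02

2500 MXN × 0.2305 = 576.25 ILS
576.25 ILS × 0.4857 = 279.884625 NZD
279.884625 NZD × 0.3845 = 107.6156383125 GBP
107.6156383125 GBP × 1.394 = 150.016199807625 USD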